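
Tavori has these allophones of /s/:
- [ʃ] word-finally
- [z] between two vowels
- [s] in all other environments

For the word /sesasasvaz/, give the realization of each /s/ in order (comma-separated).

[s], [z], [z], [s]

Occurrence 1 (position 1): no conditioning environment matches → elsewhere allophone [s].
Occurrence 2 (position 3): between two vowels → [z].
Occurrence 3 (position 5): between two vowels → [z].
Occurrence 4 (position 7): no conditioning environment matches → elsewhere allophone [s].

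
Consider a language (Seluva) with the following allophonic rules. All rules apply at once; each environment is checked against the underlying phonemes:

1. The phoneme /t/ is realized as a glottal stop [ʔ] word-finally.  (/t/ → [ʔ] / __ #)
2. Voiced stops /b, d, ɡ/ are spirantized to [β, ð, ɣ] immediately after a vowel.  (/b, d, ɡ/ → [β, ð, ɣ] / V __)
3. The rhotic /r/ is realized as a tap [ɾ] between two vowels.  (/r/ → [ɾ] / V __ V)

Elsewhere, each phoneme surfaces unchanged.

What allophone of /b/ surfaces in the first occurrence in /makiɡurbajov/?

[b]

/b/ (between /r/ and /a/) is in the target of rule 2 but the environment (immediately after a vowel) is not met → [b].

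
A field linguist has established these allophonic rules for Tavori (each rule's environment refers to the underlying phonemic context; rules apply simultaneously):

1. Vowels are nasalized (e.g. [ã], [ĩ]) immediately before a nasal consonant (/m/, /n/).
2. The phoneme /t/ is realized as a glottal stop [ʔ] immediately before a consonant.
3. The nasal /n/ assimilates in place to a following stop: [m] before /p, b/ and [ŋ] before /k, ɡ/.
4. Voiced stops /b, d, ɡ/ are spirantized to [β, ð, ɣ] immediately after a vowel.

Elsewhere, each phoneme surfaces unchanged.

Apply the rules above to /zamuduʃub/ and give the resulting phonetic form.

/z/ stays [z].
/a/ (between /z/ and /m/) occurs before a nasal consonant → [ã] by rule 1.
/m/ — not in any rule's target class → [m].
/u/ (between /m/ and /d/) is in the target of rule 1 but the environment (before a nasal consonant) is not met → [u].
/d/ meets the environment for rule 4 (immediately after a vowel) → [ð].
/u/ — between /d/ and /ʃ/; rule 1 does not apply here → [u].
/ʃ/ (between /u/ and /u/) is unaffected → [ʃ].
/u/ (between /ʃ/ and /b/) is in the target of rule 1 but the environment (before a nasal consonant) is not met → [u].
/b/ (word-final): immediately after a vowel, so rule 4 applies → [β].

[zãmuðuʃuβ]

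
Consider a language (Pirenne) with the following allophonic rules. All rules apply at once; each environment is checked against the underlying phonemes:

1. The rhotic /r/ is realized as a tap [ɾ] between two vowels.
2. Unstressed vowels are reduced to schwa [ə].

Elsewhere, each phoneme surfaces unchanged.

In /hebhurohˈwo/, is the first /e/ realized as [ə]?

/e/ meets the environment for rule 2 (in an unstressed syllable) → [ə].
The actual realization is [ə], which matches [ə].

Yes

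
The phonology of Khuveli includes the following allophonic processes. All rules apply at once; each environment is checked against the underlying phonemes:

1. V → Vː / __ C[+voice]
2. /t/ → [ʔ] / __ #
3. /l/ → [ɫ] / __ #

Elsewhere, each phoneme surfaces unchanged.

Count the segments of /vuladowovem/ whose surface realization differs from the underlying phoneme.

Segments that undergo a rule: /u/ → [uː] (rule 1); /a/ → [aː] (rule 1); /o/ → [oː] (rule 1); /o/ → [oː] (rule 1); /e/ → [eː] (rule 1).
All other segments surface unchanged.

5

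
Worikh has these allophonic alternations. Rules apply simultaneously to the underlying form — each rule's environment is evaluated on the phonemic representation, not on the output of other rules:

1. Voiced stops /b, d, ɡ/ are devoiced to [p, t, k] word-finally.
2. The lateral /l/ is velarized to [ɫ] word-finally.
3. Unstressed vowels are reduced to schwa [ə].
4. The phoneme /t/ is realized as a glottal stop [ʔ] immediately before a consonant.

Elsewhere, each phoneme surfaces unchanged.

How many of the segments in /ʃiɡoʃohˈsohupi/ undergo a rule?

5

Segments that undergo a rule: /i/ → [ə] (rule 3); /o/ → [ə] (rule 3); /o/ → [ə] (rule 3); /u/ → [ə] (rule 3); /i/ → [ə] (rule 3).
All other segments surface unchanged.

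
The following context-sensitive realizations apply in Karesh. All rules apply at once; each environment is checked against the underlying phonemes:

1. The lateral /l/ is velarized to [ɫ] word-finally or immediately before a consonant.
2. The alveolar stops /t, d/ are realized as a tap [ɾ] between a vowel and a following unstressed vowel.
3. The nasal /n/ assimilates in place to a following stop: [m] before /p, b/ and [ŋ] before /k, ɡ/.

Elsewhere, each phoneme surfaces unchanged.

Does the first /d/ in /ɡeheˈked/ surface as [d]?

/d/ — word-final; rule 2 does not apply here → [d].
The actual realization is [d], which matches [d].

Yes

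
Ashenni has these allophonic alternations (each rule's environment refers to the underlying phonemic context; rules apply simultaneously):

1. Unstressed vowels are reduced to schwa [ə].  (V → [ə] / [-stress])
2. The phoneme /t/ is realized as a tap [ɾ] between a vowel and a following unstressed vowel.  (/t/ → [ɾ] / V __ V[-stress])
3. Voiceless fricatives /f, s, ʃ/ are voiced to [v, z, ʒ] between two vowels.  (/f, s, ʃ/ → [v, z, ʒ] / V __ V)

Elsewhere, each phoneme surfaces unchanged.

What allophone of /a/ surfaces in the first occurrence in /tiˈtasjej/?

[a]

/a/ — between /t/ and /s/; rule 1 does not apply here → [a].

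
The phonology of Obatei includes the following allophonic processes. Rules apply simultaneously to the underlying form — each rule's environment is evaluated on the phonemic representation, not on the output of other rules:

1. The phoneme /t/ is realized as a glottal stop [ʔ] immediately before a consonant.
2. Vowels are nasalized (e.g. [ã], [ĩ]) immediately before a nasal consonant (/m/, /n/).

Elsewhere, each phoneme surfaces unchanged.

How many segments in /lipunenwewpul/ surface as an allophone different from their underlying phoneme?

2

Segments that undergo a rule: /u/ → [ũ] (rule 2); /e/ → [ẽ] (rule 2).
All other segments surface unchanged.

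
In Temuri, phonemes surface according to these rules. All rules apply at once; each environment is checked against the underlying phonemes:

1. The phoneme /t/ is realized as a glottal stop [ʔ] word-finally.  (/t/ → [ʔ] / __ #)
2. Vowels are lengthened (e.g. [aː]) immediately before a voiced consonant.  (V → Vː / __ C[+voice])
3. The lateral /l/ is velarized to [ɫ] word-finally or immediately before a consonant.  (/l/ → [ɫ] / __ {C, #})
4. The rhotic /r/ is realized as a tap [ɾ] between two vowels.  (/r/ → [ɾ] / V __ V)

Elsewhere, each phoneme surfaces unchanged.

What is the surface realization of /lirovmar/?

/l/ (word-initial): rule 3 targets it, but not word-finally or immediately before a consonant → unchanged [l].
/i/ (between /l/ and /r/) occurs before a voiced consonant → [iː] by rule 2.
/r/ — between /i/ and /o/, between two vowels — surfaces as [ɾ] (rule 4).
Rule 2 applies to /o/ (between /r/ and /v/: before a voiced consonant) → [oː].
/v/ — not in any rule's target class → [v].
/m/ — not in any rule's target class → [m].
/a/ (between /m/ and /r/): before a voiced consonant, so rule 2 applies → [aː].
/r/ (word-final) fails the environment for rule 4, so it stays [r].

[liːɾoːvmaːr]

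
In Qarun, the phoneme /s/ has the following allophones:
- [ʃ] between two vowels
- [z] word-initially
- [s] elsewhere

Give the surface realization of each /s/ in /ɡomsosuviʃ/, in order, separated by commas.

[s], [ʃ]

Occurrence 1 (position 4): no conditioning environment matches → elsewhere allophone [s].
Occurrence 2 (position 6): between two vowels → [ʃ].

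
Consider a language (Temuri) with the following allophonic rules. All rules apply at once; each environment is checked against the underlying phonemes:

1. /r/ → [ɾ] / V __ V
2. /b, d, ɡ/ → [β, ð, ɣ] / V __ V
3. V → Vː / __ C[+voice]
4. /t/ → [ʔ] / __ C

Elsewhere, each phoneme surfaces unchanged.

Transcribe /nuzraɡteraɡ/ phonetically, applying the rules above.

[nuːzraːɡteːɾaːɡ]

/n/ (word-initial) is unaffected → [n].
/u/ (between /n/ and /z/): before a voiced consonant, so rule 3 applies → [uː].
/z/ (between /u/ and /r/): no rule targets it → [z].
/r/ — between /z/ and /a/; rule 1 does not apply here → [r].
Rule 3 applies to /a/ (between /r/ and /ɡ/: before a voiced consonant) → [aː].
/ɡ/ (between /a/ and /t/) is in the target of rule 2 but the environment (between two vowels) is not met → [ɡ].
/t/ (between /ɡ/ and /e/): rule 4 targets it, but not immediately before a consonant → unchanged [t].
/e/ — between /t/ and /r/, before a voiced consonant — surfaces as [eː] (rule 3).
Rule 1 applies to /r/ (between /e/ and /a/: between two vowels) → [ɾ].
/a/ — between /r/ and /ɡ/, before a voiced consonant — surfaces as [aː] (rule 3).
/ɡ/ (word-final) fails the environment for rule 2, so it stays [ɡ].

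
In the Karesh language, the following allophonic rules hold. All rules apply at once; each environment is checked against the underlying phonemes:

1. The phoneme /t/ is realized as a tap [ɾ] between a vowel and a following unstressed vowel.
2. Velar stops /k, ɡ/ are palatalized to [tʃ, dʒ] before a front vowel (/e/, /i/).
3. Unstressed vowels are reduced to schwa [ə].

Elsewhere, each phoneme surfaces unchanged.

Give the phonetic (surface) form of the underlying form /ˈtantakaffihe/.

[ˈtantəkəffəhə]

/t/ — word-initial; rule 1 does not apply here → [t].
/a/ (between /t/ and /n/): rule 3 targets it, but not in an unstressed syllable → unchanged [a].
/n/ stays [n].
/t/ (between /n/ and /a/) is in the target of rule 1 but the environment (between a vowel and a following unstressed vowel) is not met → [t].
Rule 3 applies to /a/ (between /t/ and /k/: in an unstressed syllable) → [ə].
/k/ (between /a/ and /a/): rule 2 targets it, but not before a front vowel → unchanged [k].
/a/ (between /k/ and /f/): in an unstressed syllable, so rule 3 applies → [ə].
/f/ (between /a/ and /f/) is unaffected → [f].
/f/ — not in any rule's target class → [f].
/i/ (between /f/ and /h/): in an unstressed syllable, so rule 3 applies → [ə].
/h/ — not in any rule's target class → [h].
/e/ (word-final): in an unstressed syllable, so rule 3 applies → [ə].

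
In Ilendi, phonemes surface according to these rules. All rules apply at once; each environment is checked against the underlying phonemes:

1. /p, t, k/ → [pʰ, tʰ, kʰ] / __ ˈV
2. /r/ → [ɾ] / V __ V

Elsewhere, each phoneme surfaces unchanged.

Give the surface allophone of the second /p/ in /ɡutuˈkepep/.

[p]

/p/ (word-final) is in the target of rule 1 but the environment (immediately before a stressed vowel) is not met → [p].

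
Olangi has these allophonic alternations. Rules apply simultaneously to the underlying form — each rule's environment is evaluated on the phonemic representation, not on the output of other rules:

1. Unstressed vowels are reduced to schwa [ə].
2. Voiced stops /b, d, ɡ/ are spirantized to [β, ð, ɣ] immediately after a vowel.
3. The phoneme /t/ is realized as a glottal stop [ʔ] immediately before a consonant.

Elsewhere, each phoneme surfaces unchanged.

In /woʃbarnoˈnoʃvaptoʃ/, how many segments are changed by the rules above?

5

Segments that undergo a rule: /o/ → [ə] (rule 1); /a/ → [ə] (rule 1); /o/ → [ə] (rule 1); /a/ → [ə] (rule 1); /o/ → [ə] (rule 1).
All other segments surface unchanged.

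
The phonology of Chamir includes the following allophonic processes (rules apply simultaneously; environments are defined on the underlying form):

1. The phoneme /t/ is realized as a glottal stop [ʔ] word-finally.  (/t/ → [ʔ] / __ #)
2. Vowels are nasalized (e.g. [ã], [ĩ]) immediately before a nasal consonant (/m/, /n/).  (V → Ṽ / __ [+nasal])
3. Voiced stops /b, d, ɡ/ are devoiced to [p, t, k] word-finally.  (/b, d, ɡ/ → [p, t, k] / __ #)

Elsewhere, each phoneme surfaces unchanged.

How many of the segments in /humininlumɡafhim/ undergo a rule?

Segments that undergo a rule: /u/ → [ũ] (rule 2); /i/ → [ĩ] (rule 2); /i/ → [ĩ] (rule 2); /u/ → [ũ] (rule 2); /i/ → [ĩ] (rule 2).
All other segments surface unchanged.

5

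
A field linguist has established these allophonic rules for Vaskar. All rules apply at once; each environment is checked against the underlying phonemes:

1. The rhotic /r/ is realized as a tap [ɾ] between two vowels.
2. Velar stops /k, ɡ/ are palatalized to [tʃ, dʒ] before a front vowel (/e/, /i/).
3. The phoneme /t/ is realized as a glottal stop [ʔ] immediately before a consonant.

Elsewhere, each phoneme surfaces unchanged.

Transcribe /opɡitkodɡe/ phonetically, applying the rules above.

/ɡ/ (between /p/ and /i/) occurs before a front vowel → [dʒ] by rule 2.
/t/ meets the environment for rule 3 (immediately before a consonant) → [ʔ].
/k/ — between /t/ and /o/; rule 2 does not apply here → [k].
/ɡ/ meets the environment for rule 2 (before a front vowel) → [dʒ].

[opdʒiʔkoddʒe]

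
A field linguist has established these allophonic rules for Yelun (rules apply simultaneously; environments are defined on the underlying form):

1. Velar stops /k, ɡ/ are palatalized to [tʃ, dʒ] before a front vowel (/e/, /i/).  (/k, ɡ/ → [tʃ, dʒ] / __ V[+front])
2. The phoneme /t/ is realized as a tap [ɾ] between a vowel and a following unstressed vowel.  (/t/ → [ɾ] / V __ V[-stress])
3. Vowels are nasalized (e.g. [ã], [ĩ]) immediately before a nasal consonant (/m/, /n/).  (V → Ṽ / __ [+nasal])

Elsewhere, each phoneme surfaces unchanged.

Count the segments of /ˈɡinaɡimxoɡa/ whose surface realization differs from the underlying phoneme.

4

Segments that undergo a rule: /ɡ/ → [dʒ] (rule 1); /i/ → [ĩ] (rule 3); /ɡ/ → [dʒ] (rule 1); /i/ → [ĩ] (rule 3).
All other segments surface unchanged.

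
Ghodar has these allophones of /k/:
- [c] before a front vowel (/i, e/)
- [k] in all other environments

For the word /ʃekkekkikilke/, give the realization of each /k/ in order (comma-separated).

Occurrence 1 (position 3): no conditioning environment matches → elsewhere allophone [k].
Occurrence 2 (position 4): before a front vowel → [c].
Occurrence 3 (position 6): no conditioning environment matches → elsewhere allophone [k].
Occurrence 4 (position 7): before a front vowel → [c].
Occurrence 5 (position 9): before a front vowel → [c].
Occurrence 6 (position 12): before a front vowel → [c].

[k], [c], [k], [c], [c], [c]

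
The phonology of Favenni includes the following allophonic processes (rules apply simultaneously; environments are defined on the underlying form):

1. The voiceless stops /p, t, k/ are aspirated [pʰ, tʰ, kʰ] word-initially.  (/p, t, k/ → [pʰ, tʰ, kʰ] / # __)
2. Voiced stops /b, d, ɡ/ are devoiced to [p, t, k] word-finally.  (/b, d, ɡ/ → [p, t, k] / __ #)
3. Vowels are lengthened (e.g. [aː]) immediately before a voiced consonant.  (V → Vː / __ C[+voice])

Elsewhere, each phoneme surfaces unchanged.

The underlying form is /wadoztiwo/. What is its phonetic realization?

[waːdoːztiːwo]

/w/ (word-initial) is unaffected → [w].
/a/ meets the environment for rule 3 (before a voiced consonant) → [aː].
/d/ — between /a/ and /o/; rule 2 does not apply here → [d].
Rule 3 applies to /o/ (between /d/ and /z/: before a voiced consonant) → [oː].
/z/ — not in any rule's target class → [z].
/t/ (between /z/ and /i/) is in the target of rule 1 but the environment (word-initially) is not met → [t].
/i/ (between /t/ and /w/) occurs before a voiced consonant → [iː] by rule 3.
/w/ (between /i/ and /o/): no rule targets it → [w].
/o/ (word-final) is in the target of rule 3 but the environment (before a voiced consonant) is not met → [o].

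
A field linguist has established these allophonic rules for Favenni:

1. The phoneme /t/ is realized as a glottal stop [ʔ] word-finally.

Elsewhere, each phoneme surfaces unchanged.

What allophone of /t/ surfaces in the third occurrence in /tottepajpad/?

/t/ (between /t/ and /e/) fails the environment for rule 1, so it stays [t].

[t]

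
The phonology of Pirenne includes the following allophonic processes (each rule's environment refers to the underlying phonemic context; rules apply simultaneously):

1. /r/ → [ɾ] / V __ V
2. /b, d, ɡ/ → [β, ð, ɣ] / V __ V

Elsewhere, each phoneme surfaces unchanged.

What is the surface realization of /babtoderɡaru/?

/b/ (word-initial) is in the target of rule 2 but the environment (between two vowels) is not met → [b].
/a/ — not in any rule's target class → [a].
/b/ (between /a/ and /t/): rule 2 targets it, but not between two vowels → unchanged [b].
/t/ stays [t].
/o/ (between /t/ and /d/): no rule targets it → [o].
/d/ — between /o/ and /e/, between two vowels — surfaces as [ð] (rule 2).
/e/ — not in any rule's target class → [e].
/r/ (between /e/ and /ɡ/) fails the environment for rule 1, so it stays [r].
/ɡ/ (between /r/ and /a/) fails the environment for rule 2, so it stays [ɡ].
/a/ stays [a].
Rule 1 applies to /r/ (between /a/ and /u/: between two vowels) → [ɾ].
/u/ (word-final) is unaffected → [u].

[babtoðerɡaɾu]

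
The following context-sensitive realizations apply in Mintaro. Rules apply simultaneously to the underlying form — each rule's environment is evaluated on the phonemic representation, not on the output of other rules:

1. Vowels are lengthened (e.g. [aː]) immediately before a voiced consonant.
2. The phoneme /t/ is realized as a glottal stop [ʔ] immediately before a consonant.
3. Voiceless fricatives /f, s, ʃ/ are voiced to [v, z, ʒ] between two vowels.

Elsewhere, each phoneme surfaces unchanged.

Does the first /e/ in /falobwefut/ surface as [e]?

Yes

/e/ (between /w/ and /f/) is in the target of rule 1 but the environment (before a voiced consonant) is not met → [e].
The actual realization is [e], which matches [e].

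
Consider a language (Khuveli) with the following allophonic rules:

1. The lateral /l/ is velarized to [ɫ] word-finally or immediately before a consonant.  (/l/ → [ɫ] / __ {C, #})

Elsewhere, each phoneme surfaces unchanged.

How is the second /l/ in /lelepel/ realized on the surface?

/l/ (between /e/ and /e/): rule 1 targets it, but not word-finally or immediately before a consonant → unchanged [l].

[l]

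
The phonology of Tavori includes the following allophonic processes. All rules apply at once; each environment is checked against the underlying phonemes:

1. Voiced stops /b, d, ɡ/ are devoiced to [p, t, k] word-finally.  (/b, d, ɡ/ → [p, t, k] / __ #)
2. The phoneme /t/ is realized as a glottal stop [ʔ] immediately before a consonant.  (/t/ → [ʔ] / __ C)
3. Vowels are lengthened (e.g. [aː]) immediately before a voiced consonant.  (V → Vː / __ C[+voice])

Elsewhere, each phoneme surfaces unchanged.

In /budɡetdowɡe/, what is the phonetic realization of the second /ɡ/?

/ɡ/ (between /w/ and /e/) fails the environment for rule 1, so it stays [ɡ].

[ɡ]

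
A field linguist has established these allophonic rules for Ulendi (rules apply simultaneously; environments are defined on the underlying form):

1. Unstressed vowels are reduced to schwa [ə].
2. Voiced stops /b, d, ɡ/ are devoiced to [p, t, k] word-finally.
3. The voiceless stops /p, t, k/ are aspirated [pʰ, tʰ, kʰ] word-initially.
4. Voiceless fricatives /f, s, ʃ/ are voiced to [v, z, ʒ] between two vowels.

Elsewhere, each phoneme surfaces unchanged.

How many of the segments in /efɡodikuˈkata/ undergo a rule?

5

Segments that undergo a rule: /e/ → [ə] (rule 1); /o/ → [ə] (rule 1); /i/ → [ə] (rule 1); /u/ → [ə] (rule 1); /a/ → [ə] (rule 1).
All other segments surface unchanged.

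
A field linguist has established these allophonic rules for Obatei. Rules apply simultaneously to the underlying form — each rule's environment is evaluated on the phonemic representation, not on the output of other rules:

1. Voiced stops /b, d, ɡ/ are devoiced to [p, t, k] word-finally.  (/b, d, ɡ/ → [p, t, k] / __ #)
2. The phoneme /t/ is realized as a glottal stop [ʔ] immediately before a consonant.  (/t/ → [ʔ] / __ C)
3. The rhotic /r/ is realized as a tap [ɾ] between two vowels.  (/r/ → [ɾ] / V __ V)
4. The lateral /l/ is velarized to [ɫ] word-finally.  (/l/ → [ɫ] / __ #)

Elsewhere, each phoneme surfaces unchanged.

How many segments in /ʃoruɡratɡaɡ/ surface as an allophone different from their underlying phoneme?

Segments that undergo a rule: /r/ → [ɾ] (rule 3); /t/ → [ʔ] (rule 2); /ɡ/ → [k] (rule 1).
All other segments surface unchanged.

3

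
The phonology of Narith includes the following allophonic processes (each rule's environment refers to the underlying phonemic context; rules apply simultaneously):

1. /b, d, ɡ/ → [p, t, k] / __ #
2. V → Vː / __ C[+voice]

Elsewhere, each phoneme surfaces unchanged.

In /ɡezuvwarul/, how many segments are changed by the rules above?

4

Segments that undergo a rule: /e/ → [eː] (rule 2); /u/ → [uː] (rule 2); /a/ → [aː] (rule 2); /u/ → [uː] (rule 2).
All other segments surface unchanged.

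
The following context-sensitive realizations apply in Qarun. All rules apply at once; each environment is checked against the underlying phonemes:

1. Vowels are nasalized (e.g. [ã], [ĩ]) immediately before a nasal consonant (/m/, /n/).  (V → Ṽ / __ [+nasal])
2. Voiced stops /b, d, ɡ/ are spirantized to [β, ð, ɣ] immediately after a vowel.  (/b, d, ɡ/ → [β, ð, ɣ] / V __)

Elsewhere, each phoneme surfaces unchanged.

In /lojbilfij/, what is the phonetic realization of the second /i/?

/i/ — between /f/ and /j/; rule 1 does not apply here → [i].

[i]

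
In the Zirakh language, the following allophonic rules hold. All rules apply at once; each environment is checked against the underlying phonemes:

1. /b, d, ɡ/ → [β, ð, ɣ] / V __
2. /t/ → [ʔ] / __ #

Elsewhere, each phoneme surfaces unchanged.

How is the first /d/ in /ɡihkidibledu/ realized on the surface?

[ð]

/d/ — between /i/ and /i/, immediately after a vowel — surfaces as [ð] (rule 1).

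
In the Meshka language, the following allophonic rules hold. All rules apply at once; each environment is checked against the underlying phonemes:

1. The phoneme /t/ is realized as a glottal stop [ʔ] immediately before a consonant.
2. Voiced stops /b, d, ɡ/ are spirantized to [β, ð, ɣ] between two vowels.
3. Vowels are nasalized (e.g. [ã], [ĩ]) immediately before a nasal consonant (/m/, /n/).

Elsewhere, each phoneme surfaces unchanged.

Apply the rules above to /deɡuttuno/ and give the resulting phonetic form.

[deɣuʔtũno]

/d/ (word-initial) is in the target of rule 2 but the environment (between two vowels) is not met → [d].
/e/ (between /d/ and /ɡ/) is in the target of rule 3 but the environment (before a nasal consonant) is not met → [e].
Rule 2 applies to /ɡ/ (between /e/ and /u/: between two vowels) → [ɣ].
/u/ (between /ɡ/ and /t/): rule 3 targets it, but not before a nasal consonant → unchanged [u].
/t/ (between /u/ and /t/): immediately before a consonant, so rule 1 applies → [ʔ].
/t/ (between /t/ and /u/) is in the target of rule 1 but the environment (immediately before a consonant) is not met → [t].
/u/ (between /t/ and /n/) occurs before a nasal consonant → [ũ] by rule 3.
/o/ (word-final) fails the environment for rule 3, so it stays [o].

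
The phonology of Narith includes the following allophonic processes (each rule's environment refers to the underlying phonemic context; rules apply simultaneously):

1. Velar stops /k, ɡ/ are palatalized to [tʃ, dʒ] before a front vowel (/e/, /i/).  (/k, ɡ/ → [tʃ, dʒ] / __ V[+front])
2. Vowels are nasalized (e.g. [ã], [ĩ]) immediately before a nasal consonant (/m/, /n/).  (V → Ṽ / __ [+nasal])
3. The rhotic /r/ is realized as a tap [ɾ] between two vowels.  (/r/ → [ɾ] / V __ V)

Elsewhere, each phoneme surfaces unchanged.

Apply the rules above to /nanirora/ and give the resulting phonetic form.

/n/ (word-initial): no rule targets it → [n].
Rule 2 applies to /a/ (between /n/ and /n/: before a nasal consonant) → [ã].
/n/ stays [n].
/i/ — between /n/ and /r/; rule 2 does not apply here → [i].
Rule 3 applies to /r/ (between /i/ and /o/: between two vowels) → [ɾ].
/o/ (between /r/ and /r/) fails the environment for rule 2, so it stays [o].
/r/ (between /o/ and /a/) occurs between two vowels → [ɾ] by rule 3.
/a/ (word-final) is in the target of rule 2 but the environment (before a nasal consonant) is not met → [a].

[nãniɾoɾa]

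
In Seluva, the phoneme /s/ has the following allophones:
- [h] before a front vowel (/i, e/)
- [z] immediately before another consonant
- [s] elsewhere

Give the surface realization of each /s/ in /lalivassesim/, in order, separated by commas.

Occurrence 1 (position 7): immediately before another consonant → [z].
Occurrence 2 (position 8): before a front vowel (/i, e/) → [h].
Occurrence 3 (position 10): before a front vowel (/i, e/) → [h].

[z], [h], [h]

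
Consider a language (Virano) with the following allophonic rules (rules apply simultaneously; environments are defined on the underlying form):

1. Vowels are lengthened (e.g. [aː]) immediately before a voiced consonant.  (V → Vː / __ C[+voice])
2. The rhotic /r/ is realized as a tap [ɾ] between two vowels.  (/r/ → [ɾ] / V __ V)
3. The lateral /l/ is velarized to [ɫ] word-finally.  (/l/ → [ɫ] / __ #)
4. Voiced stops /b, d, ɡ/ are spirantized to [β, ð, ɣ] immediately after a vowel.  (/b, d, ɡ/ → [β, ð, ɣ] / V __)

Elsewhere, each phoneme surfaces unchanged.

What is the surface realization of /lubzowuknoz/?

[luːβzoːwuknoːz]

/l/ (word-initial): rule 3 targets it, but not word-finally → unchanged [l].
/u/ meets the environment for rule 1 (before a voiced consonant) → [uː].
Rule 4 applies to /b/ (between /u/ and /z/: immediately after a vowel) → [β].
/z/ (between /b/ and /o/) is unaffected → [z].
/o/ (between /z/ and /w/) occurs before a voiced consonant → [oː] by rule 1.
/w/ stays [w].
/u/ (between /w/ and /k/): rule 1 targets it, but not before a voiced consonant → unchanged [u].
/k/ (between /u/ and /n/): no rule targets it → [k].
/n/ (between /k/ and /o/) is unaffected → [n].
Rule 1 applies to /o/ (between /n/ and /z/: before a voiced consonant) → [oː].
/z/ stays [z].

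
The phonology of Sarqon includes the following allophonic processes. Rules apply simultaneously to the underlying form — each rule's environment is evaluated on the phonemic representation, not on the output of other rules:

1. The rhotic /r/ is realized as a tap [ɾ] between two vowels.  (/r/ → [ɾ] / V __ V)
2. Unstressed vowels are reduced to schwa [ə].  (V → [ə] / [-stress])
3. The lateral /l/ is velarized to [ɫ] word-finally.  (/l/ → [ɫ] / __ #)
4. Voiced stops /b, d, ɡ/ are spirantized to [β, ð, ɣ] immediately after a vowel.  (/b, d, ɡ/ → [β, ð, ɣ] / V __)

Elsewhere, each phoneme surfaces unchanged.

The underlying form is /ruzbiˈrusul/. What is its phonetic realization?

[rəzbəˈɾusəɫ]

/r/ (word-initial): rule 1 targets it, but not between two vowels → unchanged [r].
/u/ meets the environment for rule 2 (in an unstressed syllable) → [ə].
/b/ — between /z/ and /i/; rule 4 does not apply here → [b].
/i/ meets the environment for rule 2 (in an unstressed syllable) → [ə].
/r/ meets the environment for rule 1 (between two vowels) → [ɾ].
/u/ — between /r/ and /s/; rule 2 does not apply here → [u].
/u/ (between /s/ and /l/): in an unstressed syllable, so rule 2 applies → [ə].
/l/ — word-final, word-finally — surfaces as [ɫ] (rule 3).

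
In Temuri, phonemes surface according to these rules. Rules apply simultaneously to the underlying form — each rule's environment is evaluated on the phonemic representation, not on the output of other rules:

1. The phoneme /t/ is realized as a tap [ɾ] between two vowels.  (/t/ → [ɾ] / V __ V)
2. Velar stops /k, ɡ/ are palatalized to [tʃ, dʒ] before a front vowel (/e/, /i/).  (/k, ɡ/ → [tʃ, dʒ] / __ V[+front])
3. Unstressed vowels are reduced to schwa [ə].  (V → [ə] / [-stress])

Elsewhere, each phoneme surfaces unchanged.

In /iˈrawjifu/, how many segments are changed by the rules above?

Segments that undergo a rule: /i/ → [ə] (rule 3); /i/ → [ə] (rule 3); /u/ → [ə] (rule 3).
All other segments surface unchanged.

3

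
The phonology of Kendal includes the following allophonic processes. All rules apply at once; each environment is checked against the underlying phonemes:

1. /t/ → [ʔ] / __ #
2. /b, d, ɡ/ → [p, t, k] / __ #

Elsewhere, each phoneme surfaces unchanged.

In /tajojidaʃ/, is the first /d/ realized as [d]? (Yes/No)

Yes

/d/ (between /i/ and /a/): rule 2 targets it, but not word-finally → unchanged [d].
The actual realization is [d], which matches [d].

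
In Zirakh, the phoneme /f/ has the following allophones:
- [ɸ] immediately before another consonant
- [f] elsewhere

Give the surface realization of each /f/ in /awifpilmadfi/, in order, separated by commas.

[ɸ], [f]

Occurrence 1 (position 4): immediately before another consonant → [ɸ].
Occurrence 2 (position 11): no conditioning environment matches → elsewhere allophone [f].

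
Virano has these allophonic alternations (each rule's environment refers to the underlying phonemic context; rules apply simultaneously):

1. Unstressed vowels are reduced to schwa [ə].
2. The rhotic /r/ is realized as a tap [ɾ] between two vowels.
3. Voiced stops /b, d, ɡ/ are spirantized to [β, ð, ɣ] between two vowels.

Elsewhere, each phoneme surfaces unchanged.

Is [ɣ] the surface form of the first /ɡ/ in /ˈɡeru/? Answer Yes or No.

/ɡ/ (word-initial) is in the target of rule 3 but the environment (between two vowels) is not met → [ɡ].
The actual realization is [ɡ], not [ɣ].

No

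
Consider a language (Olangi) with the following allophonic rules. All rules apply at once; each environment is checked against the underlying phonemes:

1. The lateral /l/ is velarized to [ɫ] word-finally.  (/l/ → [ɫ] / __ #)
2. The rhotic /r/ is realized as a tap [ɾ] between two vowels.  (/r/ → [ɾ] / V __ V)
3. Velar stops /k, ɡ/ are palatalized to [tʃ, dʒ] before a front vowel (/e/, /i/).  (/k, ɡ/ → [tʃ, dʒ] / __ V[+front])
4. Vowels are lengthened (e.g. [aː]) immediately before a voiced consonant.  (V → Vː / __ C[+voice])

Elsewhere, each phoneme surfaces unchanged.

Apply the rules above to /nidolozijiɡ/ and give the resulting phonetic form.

/n/ stays [n].
/i/ — between /n/ and /d/, before a voiced consonant — surfaces as [iː] (rule 4).
/d/ stays [d].
/o/ meets the environment for rule 4 (before a voiced consonant) → [oː].
/l/ (between /o/ and /o/) is in the target of rule 1 but the environment (word-finally) is not met → [l].
Rule 4 applies to /o/ (between /l/ and /z/: before a voiced consonant) → [oː].
/z/ — not in any rule's target class → [z].
/i/ meets the environment for rule 4 (before a voiced consonant) → [iː].
/j/ (between /i/ and /i/): no rule targets it → [j].
/i/ (between /j/ and /ɡ/) occurs before a voiced consonant → [iː] by rule 4.
/ɡ/ (word-final) is in the target of rule 3 but the environment (before a front vowel) is not met → [ɡ].

[niːdoːloːziːjiːɡ]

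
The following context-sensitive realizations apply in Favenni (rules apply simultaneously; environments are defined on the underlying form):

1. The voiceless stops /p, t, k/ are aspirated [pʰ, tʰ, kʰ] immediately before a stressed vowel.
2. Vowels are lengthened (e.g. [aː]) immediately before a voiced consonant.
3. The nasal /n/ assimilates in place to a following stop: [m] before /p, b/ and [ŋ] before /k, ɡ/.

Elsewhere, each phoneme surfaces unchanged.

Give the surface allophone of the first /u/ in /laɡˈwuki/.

/u/ (between /w/ and /k/) fails the environment for rule 2, so it stays [u].

[u]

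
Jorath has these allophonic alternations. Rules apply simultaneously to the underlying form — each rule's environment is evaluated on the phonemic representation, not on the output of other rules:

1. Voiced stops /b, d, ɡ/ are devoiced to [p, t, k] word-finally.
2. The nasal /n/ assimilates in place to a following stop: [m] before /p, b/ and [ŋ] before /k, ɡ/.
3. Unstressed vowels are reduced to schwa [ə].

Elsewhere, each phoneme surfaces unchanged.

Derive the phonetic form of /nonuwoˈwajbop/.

/n/ (word-initial): rule 2 targets it, but not before a labial or velar stop → unchanged [n].
/o/ meets the environment for rule 3 (in an unstressed syllable) → [ə].
/n/ (between /o/ and /u/) fails the environment for rule 2, so it stays [n].
/u/ (between /n/ and /w/): in an unstressed syllable, so rule 3 applies → [ə].
/w/ (between /u/ and /o/): no rule targets it → [w].
/o/ (between /w/ and /w/) occurs in an unstressed syllable → [ə] by rule 3.
/w/ stays [w].
/a/ — between /w/ and /j/; rule 3 does not apply here → [a].
/j/ (between /a/ and /b/): no rule targets it → [j].
/b/ (between /j/ and /o/) fails the environment for rule 1, so it stays [b].
/o/ — between /b/ and /p/, in an unstressed syllable — surfaces as [ə] (rule 3).
/p/ (word-final) is unaffected → [p].

[nənəwəˈwajbəp]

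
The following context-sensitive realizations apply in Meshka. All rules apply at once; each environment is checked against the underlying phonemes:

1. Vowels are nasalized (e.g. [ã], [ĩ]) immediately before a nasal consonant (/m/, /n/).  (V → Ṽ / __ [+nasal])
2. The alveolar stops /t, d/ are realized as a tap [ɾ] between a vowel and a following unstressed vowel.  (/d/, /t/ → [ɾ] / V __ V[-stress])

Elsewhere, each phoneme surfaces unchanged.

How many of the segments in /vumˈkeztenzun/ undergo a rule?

3

Segments that undergo a rule: /u/ → [ũ] (rule 1); /e/ → [ẽ] (rule 1); /u/ → [ũ] (rule 1).
All other segments surface unchanged.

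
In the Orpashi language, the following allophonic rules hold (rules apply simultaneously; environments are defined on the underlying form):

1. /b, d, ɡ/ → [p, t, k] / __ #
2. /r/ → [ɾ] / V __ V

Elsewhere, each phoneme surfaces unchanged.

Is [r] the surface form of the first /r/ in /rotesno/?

Yes

/r/ — word-initial; rule 2 does not apply here → [r].
The actual realization is [r], which matches [r].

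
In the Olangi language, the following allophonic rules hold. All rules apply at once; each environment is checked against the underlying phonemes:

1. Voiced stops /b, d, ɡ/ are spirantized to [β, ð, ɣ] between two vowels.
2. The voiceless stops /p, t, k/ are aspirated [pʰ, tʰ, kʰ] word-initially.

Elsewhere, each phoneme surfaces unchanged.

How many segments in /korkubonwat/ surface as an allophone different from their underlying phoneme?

2

Segments that undergo a rule: /k/ → [kʰ] (rule 2); /b/ → [β] (rule 1).
All other segments surface unchanged.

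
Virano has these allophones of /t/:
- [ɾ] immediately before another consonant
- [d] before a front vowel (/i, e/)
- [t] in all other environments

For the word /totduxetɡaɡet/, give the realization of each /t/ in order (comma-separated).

[t], [ɾ], [ɾ], [t]

Occurrence 1 (position 1): no conditioning environment matches → elsewhere allophone [t].
Occurrence 2 (position 3): immediately before another consonant → [ɾ].
Occurrence 3 (position 8): immediately before another consonant → [ɾ].
Occurrence 4 (position 13): no conditioning environment matches → elsewhere allophone [t].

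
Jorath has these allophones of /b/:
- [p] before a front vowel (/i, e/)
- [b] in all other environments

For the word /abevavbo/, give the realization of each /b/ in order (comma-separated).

[p], [b]

Occurrence 1 (position 2): before a front vowel (/i, e/) → [p].
Occurrence 2 (position 7): no conditioning environment matches → elsewhere allophone [b].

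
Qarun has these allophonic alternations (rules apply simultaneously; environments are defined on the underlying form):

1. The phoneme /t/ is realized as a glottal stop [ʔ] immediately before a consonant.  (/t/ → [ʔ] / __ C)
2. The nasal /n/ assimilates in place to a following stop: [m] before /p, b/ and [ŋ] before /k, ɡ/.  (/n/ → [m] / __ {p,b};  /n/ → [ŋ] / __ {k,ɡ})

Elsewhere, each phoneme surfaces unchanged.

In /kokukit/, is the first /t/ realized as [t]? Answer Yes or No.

/t/ (word-final): rule 1 targets it, but not immediately before a consonant → unchanged [t].
The actual realization is [t], which matches [t].

Yes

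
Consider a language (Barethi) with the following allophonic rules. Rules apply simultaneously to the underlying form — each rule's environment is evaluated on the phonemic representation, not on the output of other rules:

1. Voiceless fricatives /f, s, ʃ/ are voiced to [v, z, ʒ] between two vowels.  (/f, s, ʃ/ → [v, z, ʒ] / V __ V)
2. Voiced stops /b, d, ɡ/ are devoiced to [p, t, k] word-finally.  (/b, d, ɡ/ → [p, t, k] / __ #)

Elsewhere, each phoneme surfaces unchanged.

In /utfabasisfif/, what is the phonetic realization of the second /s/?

/s/ (between /i/ and /f/) fails the environment for rule 1, so it stays [s].

[s]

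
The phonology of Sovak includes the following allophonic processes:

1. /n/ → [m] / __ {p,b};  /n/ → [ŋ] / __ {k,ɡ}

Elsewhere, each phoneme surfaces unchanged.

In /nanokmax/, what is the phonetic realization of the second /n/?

/n/ (between /a/ and /o/) is in the target of rule 1 but the environment (before a labial or velar stop) is not met → [n].

[n]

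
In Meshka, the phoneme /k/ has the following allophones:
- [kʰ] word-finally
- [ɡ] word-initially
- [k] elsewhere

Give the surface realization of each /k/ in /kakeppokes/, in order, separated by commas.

Occurrence 1 (position 1): word-initially → [ɡ].
Occurrence 2 (position 3): no conditioning environment matches → elsewhere allophone [k].
Occurrence 3 (position 8): no conditioning environment matches → elsewhere allophone [k].

[ɡ], [k], [k]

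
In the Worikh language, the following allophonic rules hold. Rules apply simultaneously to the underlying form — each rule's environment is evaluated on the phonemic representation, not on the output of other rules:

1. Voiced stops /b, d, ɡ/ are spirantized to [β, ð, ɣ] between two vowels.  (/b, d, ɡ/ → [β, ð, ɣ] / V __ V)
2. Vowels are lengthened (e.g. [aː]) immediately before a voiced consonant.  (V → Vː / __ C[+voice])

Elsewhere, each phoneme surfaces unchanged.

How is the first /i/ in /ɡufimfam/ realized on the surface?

/i/ — between /f/ and /m/, before a voiced consonant — surfaces as [iː] (rule 2).

[iː]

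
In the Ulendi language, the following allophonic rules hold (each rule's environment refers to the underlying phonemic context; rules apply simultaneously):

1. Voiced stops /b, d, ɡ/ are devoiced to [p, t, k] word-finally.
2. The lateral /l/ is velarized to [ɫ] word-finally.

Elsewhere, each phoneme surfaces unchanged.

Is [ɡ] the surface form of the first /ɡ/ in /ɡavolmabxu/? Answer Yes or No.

/ɡ/ (word-initial): rule 1 targets it, but not word-finally → unchanged [ɡ].
The actual realization is [ɡ], which matches [ɡ].

Yes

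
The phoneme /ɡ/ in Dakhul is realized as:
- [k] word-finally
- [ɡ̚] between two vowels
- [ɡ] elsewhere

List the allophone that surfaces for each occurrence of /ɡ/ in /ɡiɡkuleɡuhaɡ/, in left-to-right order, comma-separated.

[ɡ], [ɡ], [ɡ̚], [k]

Occurrence 1 (position 1): no conditioning environment matches → elsewhere allophone [ɡ].
Occurrence 2 (position 3): no conditioning environment matches → elsewhere allophone [ɡ].
Occurrence 3 (position 8): between two vowels → [ɡ̚].
Occurrence 4 (position 12): word-finally → [k].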